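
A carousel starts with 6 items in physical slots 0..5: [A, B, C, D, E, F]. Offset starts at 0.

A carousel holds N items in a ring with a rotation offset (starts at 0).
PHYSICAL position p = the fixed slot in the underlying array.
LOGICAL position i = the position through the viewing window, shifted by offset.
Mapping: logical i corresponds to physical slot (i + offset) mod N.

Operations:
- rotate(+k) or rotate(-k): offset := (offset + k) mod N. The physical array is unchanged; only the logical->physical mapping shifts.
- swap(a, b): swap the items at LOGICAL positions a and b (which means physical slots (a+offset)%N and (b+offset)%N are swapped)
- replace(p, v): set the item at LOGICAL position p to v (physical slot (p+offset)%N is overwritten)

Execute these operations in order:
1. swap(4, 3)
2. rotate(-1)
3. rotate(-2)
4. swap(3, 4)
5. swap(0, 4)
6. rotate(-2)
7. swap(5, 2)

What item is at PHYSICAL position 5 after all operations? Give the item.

After op 1 (swap(4, 3)): offset=0, physical=[A,B,C,E,D,F], logical=[A,B,C,E,D,F]
After op 2 (rotate(-1)): offset=5, physical=[A,B,C,E,D,F], logical=[F,A,B,C,E,D]
After op 3 (rotate(-2)): offset=3, physical=[A,B,C,E,D,F], logical=[E,D,F,A,B,C]
After op 4 (swap(3, 4)): offset=3, physical=[B,A,C,E,D,F], logical=[E,D,F,B,A,C]
After op 5 (swap(0, 4)): offset=3, physical=[B,E,C,A,D,F], logical=[A,D,F,B,E,C]
After op 6 (rotate(-2)): offset=1, physical=[B,E,C,A,D,F], logical=[E,C,A,D,F,B]
After op 7 (swap(5, 2)): offset=1, physical=[A,E,C,B,D,F], logical=[E,C,B,D,F,A]

Answer: F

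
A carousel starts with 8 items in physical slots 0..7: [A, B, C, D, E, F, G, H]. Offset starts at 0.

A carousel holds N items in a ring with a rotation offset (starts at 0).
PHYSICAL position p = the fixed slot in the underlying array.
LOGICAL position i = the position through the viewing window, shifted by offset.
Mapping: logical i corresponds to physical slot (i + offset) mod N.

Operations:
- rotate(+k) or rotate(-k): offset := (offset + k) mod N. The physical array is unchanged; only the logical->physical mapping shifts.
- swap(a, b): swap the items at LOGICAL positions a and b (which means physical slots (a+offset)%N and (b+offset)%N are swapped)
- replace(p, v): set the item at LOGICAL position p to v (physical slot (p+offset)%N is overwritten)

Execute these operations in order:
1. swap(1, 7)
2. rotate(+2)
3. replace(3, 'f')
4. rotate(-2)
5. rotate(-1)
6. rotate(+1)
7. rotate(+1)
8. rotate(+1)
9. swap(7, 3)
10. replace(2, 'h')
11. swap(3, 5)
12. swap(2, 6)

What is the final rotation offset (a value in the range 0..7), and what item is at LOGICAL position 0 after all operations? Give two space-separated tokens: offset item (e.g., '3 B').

Answer: 2 C

Derivation:
After op 1 (swap(1, 7)): offset=0, physical=[A,H,C,D,E,F,G,B], logical=[A,H,C,D,E,F,G,B]
After op 2 (rotate(+2)): offset=2, physical=[A,H,C,D,E,F,G,B], logical=[C,D,E,F,G,B,A,H]
After op 3 (replace(3, 'f')): offset=2, physical=[A,H,C,D,E,f,G,B], logical=[C,D,E,f,G,B,A,H]
After op 4 (rotate(-2)): offset=0, physical=[A,H,C,D,E,f,G,B], logical=[A,H,C,D,E,f,G,B]
After op 5 (rotate(-1)): offset=7, physical=[A,H,C,D,E,f,G,B], logical=[B,A,H,C,D,E,f,G]
After op 6 (rotate(+1)): offset=0, physical=[A,H,C,D,E,f,G,B], logical=[A,H,C,D,E,f,G,B]
After op 7 (rotate(+1)): offset=1, physical=[A,H,C,D,E,f,G,B], logical=[H,C,D,E,f,G,B,A]
After op 8 (rotate(+1)): offset=2, physical=[A,H,C,D,E,f,G,B], logical=[C,D,E,f,G,B,A,H]
After op 9 (swap(7, 3)): offset=2, physical=[A,f,C,D,E,H,G,B], logical=[C,D,E,H,G,B,A,f]
After op 10 (replace(2, 'h')): offset=2, physical=[A,f,C,D,h,H,G,B], logical=[C,D,h,H,G,B,A,f]
After op 11 (swap(3, 5)): offset=2, physical=[A,f,C,D,h,B,G,H], logical=[C,D,h,B,G,H,A,f]
After op 12 (swap(2, 6)): offset=2, physical=[h,f,C,D,A,B,G,H], logical=[C,D,A,B,G,H,h,f]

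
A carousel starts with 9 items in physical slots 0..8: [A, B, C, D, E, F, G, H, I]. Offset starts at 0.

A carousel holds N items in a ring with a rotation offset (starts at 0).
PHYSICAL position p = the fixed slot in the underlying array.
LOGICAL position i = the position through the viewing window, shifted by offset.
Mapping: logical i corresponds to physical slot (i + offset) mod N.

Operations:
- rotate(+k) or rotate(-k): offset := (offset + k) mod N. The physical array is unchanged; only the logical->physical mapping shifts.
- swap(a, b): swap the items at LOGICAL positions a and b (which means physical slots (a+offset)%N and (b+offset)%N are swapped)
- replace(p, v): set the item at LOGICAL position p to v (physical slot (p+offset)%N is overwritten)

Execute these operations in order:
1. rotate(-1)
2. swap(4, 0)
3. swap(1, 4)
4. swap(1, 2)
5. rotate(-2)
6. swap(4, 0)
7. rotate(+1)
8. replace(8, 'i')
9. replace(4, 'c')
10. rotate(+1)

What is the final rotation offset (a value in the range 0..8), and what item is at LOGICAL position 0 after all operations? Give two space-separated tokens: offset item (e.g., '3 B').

Answer: 8 D

Derivation:
After op 1 (rotate(-1)): offset=8, physical=[A,B,C,D,E,F,G,H,I], logical=[I,A,B,C,D,E,F,G,H]
After op 2 (swap(4, 0)): offset=8, physical=[A,B,C,I,E,F,G,H,D], logical=[D,A,B,C,I,E,F,G,H]
After op 3 (swap(1, 4)): offset=8, physical=[I,B,C,A,E,F,G,H,D], logical=[D,I,B,C,A,E,F,G,H]
After op 4 (swap(1, 2)): offset=8, physical=[B,I,C,A,E,F,G,H,D], logical=[D,B,I,C,A,E,F,G,H]
After op 5 (rotate(-2)): offset=6, physical=[B,I,C,A,E,F,G,H,D], logical=[G,H,D,B,I,C,A,E,F]
After op 6 (swap(4, 0)): offset=6, physical=[B,G,C,A,E,F,I,H,D], logical=[I,H,D,B,G,C,A,E,F]
After op 7 (rotate(+1)): offset=7, physical=[B,G,C,A,E,F,I,H,D], logical=[H,D,B,G,C,A,E,F,I]
After op 8 (replace(8, 'i')): offset=7, physical=[B,G,C,A,E,F,i,H,D], logical=[H,D,B,G,C,A,E,F,i]
After op 9 (replace(4, 'c')): offset=7, physical=[B,G,c,A,E,F,i,H,D], logical=[H,D,B,G,c,A,E,F,i]
After op 10 (rotate(+1)): offset=8, physical=[B,G,c,A,E,F,i,H,D], logical=[D,B,G,c,A,E,F,i,H]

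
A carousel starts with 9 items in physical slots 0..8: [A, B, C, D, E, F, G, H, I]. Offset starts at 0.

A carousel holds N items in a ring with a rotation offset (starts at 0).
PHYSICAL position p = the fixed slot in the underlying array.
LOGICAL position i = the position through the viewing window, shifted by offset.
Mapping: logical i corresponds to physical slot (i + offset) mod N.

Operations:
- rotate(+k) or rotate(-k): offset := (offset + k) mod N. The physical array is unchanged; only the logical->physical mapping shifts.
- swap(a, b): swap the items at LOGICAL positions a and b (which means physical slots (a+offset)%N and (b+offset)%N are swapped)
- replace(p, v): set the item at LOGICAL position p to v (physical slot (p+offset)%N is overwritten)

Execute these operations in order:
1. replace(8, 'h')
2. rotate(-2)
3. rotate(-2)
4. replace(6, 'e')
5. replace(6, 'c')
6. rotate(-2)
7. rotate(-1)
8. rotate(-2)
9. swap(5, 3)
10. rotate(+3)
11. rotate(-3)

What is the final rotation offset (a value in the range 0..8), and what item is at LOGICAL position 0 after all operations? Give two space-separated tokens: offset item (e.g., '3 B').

After op 1 (replace(8, 'h')): offset=0, physical=[A,B,C,D,E,F,G,H,h], logical=[A,B,C,D,E,F,G,H,h]
After op 2 (rotate(-2)): offset=7, physical=[A,B,C,D,E,F,G,H,h], logical=[H,h,A,B,C,D,E,F,G]
After op 3 (rotate(-2)): offset=5, physical=[A,B,C,D,E,F,G,H,h], logical=[F,G,H,h,A,B,C,D,E]
After op 4 (replace(6, 'e')): offset=5, physical=[A,B,e,D,E,F,G,H,h], logical=[F,G,H,h,A,B,e,D,E]
After op 5 (replace(6, 'c')): offset=5, physical=[A,B,c,D,E,F,G,H,h], logical=[F,G,H,h,A,B,c,D,E]
After op 6 (rotate(-2)): offset=3, physical=[A,B,c,D,E,F,G,H,h], logical=[D,E,F,G,H,h,A,B,c]
After op 7 (rotate(-1)): offset=2, physical=[A,B,c,D,E,F,G,H,h], logical=[c,D,E,F,G,H,h,A,B]
After op 8 (rotate(-2)): offset=0, physical=[A,B,c,D,E,F,G,H,h], logical=[A,B,c,D,E,F,G,H,h]
After op 9 (swap(5, 3)): offset=0, physical=[A,B,c,F,E,D,G,H,h], logical=[A,B,c,F,E,D,G,H,h]
After op 10 (rotate(+3)): offset=3, physical=[A,B,c,F,E,D,G,H,h], logical=[F,E,D,G,H,h,A,B,c]
After op 11 (rotate(-3)): offset=0, physical=[A,B,c,F,E,D,G,H,h], logical=[A,B,c,F,E,D,G,H,h]

Answer: 0 A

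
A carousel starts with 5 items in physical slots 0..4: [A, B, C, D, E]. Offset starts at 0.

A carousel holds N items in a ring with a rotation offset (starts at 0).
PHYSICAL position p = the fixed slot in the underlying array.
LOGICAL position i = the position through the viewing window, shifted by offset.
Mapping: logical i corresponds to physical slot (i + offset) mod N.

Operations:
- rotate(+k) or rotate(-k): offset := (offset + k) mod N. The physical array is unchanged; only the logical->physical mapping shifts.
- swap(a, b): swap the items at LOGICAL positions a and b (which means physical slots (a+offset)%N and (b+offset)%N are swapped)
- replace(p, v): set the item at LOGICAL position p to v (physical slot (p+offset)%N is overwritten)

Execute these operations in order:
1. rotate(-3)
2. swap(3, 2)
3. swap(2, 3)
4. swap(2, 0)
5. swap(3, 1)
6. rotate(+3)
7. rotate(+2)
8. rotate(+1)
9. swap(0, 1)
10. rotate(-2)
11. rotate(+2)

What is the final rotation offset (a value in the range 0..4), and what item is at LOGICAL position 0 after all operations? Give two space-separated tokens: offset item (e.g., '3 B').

After op 1 (rotate(-3)): offset=2, physical=[A,B,C,D,E], logical=[C,D,E,A,B]
After op 2 (swap(3, 2)): offset=2, physical=[E,B,C,D,A], logical=[C,D,A,E,B]
After op 3 (swap(2, 3)): offset=2, physical=[A,B,C,D,E], logical=[C,D,E,A,B]
After op 4 (swap(2, 0)): offset=2, physical=[A,B,E,D,C], logical=[E,D,C,A,B]
After op 5 (swap(3, 1)): offset=2, physical=[D,B,E,A,C], logical=[E,A,C,D,B]
After op 6 (rotate(+3)): offset=0, physical=[D,B,E,A,C], logical=[D,B,E,A,C]
After op 7 (rotate(+2)): offset=2, physical=[D,B,E,A,C], logical=[E,A,C,D,B]
After op 8 (rotate(+1)): offset=3, physical=[D,B,E,A,C], logical=[A,C,D,B,E]
After op 9 (swap(0, 1)): offset=3, physical=[D,B,E,C,A], logical=[C,A,D,B,E]
After op 10 (rotate(-2)): offset=1, physical=[D,B,E,C,A], logical=[B,E,C,A,D]
After op 11 (rotate(+2)): offset=3, physical=[D,B,E,C,A], logical=[C,A,D,B,E]

Answer: 3 C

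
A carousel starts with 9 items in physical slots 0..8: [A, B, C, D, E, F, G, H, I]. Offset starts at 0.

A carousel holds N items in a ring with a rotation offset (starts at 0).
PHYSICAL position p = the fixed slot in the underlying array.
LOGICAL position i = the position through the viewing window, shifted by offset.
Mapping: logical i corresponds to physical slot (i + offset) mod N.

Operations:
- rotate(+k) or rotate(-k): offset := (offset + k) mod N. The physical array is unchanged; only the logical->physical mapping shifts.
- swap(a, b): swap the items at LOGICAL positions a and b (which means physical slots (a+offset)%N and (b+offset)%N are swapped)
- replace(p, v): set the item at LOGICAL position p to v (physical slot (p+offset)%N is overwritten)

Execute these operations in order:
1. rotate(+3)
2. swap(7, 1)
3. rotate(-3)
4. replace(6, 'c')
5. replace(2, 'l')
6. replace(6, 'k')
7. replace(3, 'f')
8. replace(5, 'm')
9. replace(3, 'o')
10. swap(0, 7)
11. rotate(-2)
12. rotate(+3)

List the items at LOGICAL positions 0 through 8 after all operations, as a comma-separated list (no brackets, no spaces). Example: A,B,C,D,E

Answer: E,l,o,B,m,k,A,I,H

Derivation:
After op 1 (rotate(+3)): offset=3, physical=[A,B,C,D,E,F,G,H,I], logical=[D,E,F,G,H,I,A,B,C]
After op 2 (swap(7, 1)): offset=3, physical=[A,E,C,D,B,F,G,H,I], logical=[D,B,F,G,H,I,A,E,C]
After op 3 (rotate(-3)): offset=0, physical=[A,E,C,D,B,F,G,H,I], logical=[A,E,C,D,B,F,G,H,I]
After op 4 (replace(6, 'c')): offset=0, physical=[A,E,C,D,B,F,c,H,I], logical=[A,E,C,D,B,F,c,H,I]
After op 5 (replace(2, 'l')): offset=0, physical=[A,E,l,D,B,F,c,H,I], logical=[A,E,l,D,B,F,c,H,I]
After op 6 (replace(6, 'k')): offset=0, physical=[A,E,l,D,B,F,k,H,I], logical=[A,E,l,D,B,F,k,H,I]
After op 7 (replace(3, 'f')): offset=0, physical=[A,E,l,f,B,F,k,H,I], logical=[A,E,l,f,B,F,k,H,I]
After op 8 (replace(5, 'm')): offset=0, physical=[A,E,l,f,B,m,k,H,I], logical=[A,E,l,f,B,m,k,H,I]
After op 9 (replace(3, 'o')): offset=0, physical=[A,E,l,o,B,m,k,H,I], logical=[A,E,l,o,B,m,k,H,I]
After op 10 (swap(0, 7)): offset=0, physical=[H,E,l,o,B,m,k,A,I], logical=[H,E,l,o,B,m,k,A,I]
After op 11 (rotate(-2)): offset=7, physical=[H,E,l,o,B,m,k,A,I], logical=[A,I,H,E,l,o,B,m,k]
After op 12 (rotate(+3)): offset=1, physical=[H,E,l,o,B,m,k,A,I], logical=[E,l,o,B,m,k,A,I,H]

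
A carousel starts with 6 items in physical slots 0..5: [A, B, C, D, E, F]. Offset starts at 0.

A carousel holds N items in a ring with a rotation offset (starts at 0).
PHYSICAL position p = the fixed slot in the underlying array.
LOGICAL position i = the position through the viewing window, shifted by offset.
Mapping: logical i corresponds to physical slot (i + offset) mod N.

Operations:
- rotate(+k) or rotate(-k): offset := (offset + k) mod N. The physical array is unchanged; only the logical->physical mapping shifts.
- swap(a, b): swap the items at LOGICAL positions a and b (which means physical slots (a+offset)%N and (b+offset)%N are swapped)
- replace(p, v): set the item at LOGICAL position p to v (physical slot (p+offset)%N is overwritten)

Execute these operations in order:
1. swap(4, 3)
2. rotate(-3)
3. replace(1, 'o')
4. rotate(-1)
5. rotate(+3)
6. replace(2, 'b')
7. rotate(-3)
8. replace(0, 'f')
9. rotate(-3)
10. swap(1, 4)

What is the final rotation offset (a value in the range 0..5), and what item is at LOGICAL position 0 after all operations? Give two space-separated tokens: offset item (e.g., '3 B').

After op 1 (swap(4, 3)): offset=0, physical=[A,B,C,E,D,F], logical=[A,B,C,E,D,F]
After op 2 (rotate(-3)): offset=3, physical=[A,B,C,E,D,F], logical=[E,D,F,A,B,C]
After op 3 (replace(1, 'o')): offset=3, physical=[A,B,C,E,o,F], logical=[E,o,F,A,B,C]
After op 4 (rotate(-1)): offset=2, physical=[A,B,C,E,o,F], logical=[C,E,o,F,A,B]
After op 5 (rotate(+3)): offset=5, physical=[A,B,C,E,o,F], logical=[F,A,B,C,E,o]
After op 6 (replace(2, 'b')): offset=5, physical=[A,b,C,E,o,F], logical=[F,A,b,C,E,o]
After op 7 (rotate(-3)): offset=2, physical=[A,b,C,E,o,F], logical=[C,E,o,F,A,b]
After op 8 (replace(0, 'f')): offset=2, physical=[A,b,f,E,o,F], logical=[f,E,o,F,A,b]
After op 9 (rotate(-3)): offset=5, physical=[A,b,f,E,o,F], logical=[F,A,b,f,E,o]
After op 10 (swap(1, 4)): offset=5, physical=[E,b,f,A,o,F], logical=[F,E,b,f,A,o]

Answer: 5 F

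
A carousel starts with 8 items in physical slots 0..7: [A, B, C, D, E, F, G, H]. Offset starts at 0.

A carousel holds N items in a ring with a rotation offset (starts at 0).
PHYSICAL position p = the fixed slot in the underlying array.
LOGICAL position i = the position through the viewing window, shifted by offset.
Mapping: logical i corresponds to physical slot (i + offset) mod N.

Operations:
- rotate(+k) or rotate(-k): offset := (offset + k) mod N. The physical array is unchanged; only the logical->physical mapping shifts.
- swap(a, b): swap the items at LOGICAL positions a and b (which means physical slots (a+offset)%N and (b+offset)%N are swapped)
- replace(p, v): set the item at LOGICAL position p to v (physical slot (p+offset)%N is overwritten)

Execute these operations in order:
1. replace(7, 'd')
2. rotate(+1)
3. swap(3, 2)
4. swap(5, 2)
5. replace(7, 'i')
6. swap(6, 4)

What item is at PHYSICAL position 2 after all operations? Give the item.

After op 1 (replace(7, 'd')): offset=0, physical=[A,B,C,D,E,F,G,d], logical=[A,B,C,D,E,F,G,d]
After op 2 (rotate(+1)): offset=1, physical=[A,B,C,D,E,F,G,d], logical=[B,C,D,E,F,G,d,A]
After op 3 (swap(3, 2)): offset=1, physical=[A,B,C,E,D,F,G,d], logical=[B,C,E,D,F,G,d,A]
After op 4 (swap(5, 2)): offset=1, physical=[A,B,C,G,D,F,E,d], logical=[B,C,G,D,F,E,d,A]
After op 5 (replace(7, 'i')): offset=1, physical=[i,B,C,G,D,F,E,d], logical=[B,C,G,D,F,E,d,i]
After op 6 (swap(6, 4)): offset=1, physical=[i,B,C,G,D,d,E,F], logical=[B,C,G,D,d,E,F,i]

Answer: C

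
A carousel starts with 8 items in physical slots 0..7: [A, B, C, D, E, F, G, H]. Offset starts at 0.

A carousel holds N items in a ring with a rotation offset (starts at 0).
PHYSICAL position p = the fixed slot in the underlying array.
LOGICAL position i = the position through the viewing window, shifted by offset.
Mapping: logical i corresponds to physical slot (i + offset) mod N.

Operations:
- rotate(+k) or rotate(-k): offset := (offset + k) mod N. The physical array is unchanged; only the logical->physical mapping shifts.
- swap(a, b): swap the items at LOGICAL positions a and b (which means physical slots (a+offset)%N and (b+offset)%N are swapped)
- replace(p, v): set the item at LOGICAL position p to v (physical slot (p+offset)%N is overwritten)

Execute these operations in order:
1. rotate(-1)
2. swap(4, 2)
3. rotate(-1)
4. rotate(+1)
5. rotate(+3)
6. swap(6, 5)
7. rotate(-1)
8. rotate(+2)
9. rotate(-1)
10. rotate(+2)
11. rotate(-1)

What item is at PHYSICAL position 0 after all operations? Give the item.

After op 1 (rotate(-1)): offset=7, physical=[A,B,C,D,E,F,G,H], logical=[H,A,B,C,D,E,F,G]
After op 2 (swap(4, 2)): offset=7, physical=[A,D,C,B,E,F,G,H], logical=[H,A,D,C,B,E,F,G]
After op 3 (rotate(-1)): offset=6, physical=[A,D,C,B,E,F,G,H], logical=[G,H,A,D,C,B,E,F]
After op 4 (rotate(+1)): offset=7, physical=[A,D,C,B,E,F,G,H], logical=[H,A,D,C,B,E,F,G]
After op 5 (rotate(+3)): offset=2, physical=[A,D,C,B,E,F,G,H], logical=[C,B,E,F,G,H,A,D]
After op 6 (swap(6, 5)): offset=2, physical=[H,D,C,B,E,F,G,A], logical=[C,B,E,F,G,A,H,D]
After op 7 (rotate(-1)): offset=1, physical=[H,D,C,B,E,F,G,A], logical=[D,C,B,E,F,G,A,H]
After op 8 (rotate(+2)): offset=3, physical=[H,D,C,B,E,F,G,A], logical=[B,E,F,G,A,H,D,C]
After op 9 (rotate(-1)): offset=2, physical=[H,D,C,B,E,F,G,A], logical=[C,B,E,F,G,A,H,D]
After op 10 (rotate(+2)): offset=4, physical=[H,D,C,B,E,F,G,A], logical=[E,F,G,A,H,D,C,B]
After op 11 (rotate(-1)): offset=3, physical=[H,D,C,B,E,F,G,A], logical=[B,E,F,G,A,H,D,C]

Answer: H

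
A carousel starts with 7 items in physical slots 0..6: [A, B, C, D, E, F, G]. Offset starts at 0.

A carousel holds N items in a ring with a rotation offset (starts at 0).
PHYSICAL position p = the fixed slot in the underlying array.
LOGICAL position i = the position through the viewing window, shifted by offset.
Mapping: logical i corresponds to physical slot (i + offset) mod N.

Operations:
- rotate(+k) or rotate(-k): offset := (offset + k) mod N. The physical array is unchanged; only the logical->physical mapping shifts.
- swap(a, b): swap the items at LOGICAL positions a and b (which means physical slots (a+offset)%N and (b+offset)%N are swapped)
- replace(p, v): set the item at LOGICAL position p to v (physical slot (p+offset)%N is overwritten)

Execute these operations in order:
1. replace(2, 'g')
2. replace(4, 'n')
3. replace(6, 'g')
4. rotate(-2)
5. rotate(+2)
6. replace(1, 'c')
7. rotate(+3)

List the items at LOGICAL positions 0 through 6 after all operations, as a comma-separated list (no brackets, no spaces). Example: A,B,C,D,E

Answer: D,n,F,g,A,c,g

Derivation:
After op 1 (replace(2, 'g')): offset=0, physical=[A,B,g,D,E,F,G], logical=[A,B,g,D,E,F,G]
After op 2 (replace(4, 'n')): offset=0, physical=[A,B,g,D,n,F,G], logical=[A,B,g,D,n,F,G]
After op 3 (replace(6, 'g')): offset=0, physical=[A,B,g,D,n,F,g], logical=[A,B,g,D,n,F,g]
After op 4 (rotate(-2)): offset=5, physical=[A,B,g,D,n,F,g], logical=[F,g,A,B,g,D,n]
After op 5 (rotate(+2)): offset=0, physical=[A,B,g,D,n,F,g], logical=[A,B,g,D,n,F,g]
After op 6 (replace(1, 'c')): offset=0, physical=[A,c,g,D,n,F,g], logical=[A,c,g,D,n,F,g]
After op 7 (rotate(+3)): offset=3, physical=[A,c,g,D,n,F,g], logical=[D,n,F,g,A,c,g]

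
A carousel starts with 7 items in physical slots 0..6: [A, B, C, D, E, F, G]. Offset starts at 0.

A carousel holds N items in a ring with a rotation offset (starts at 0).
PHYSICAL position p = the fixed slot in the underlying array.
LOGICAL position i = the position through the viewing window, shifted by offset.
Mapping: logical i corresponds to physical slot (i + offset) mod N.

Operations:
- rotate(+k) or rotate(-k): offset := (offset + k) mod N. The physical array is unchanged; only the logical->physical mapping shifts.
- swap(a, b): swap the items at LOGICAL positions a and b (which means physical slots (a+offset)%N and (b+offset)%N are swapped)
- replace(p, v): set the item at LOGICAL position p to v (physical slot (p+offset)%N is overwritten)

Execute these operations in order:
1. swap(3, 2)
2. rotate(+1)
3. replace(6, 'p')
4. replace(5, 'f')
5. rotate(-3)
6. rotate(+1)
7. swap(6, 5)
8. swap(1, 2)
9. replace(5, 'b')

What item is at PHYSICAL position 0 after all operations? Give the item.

After op 1 (swap(3, 2)): offset=0, physical=[A,B,D,C,E,F,G], logical=[A,B,D,C,E,F,G]
After op 2 (rotate(+1)): offset=1, physical=[A,B,D,C,E,F,G], logical=[B,D,C,E,F,G,A]
After op 3 (replace(6, 'p')): offset=1, physical=[p,B,D,C,E,F,G], logical=[B,D,C,E,F,G,p]
After op 4 (replace(5, 'f')): offset=1, physical=[p,B,D,C,E,F,f], logical=[B,D,C,E,F,f,p]
After op 5 (rotate(-3)): offset=5, physical=[p,B,D,C,E,F,f], logical=[F,f,p,B,D,C,E]
After op 6 (rotate(+1)): offset=6, physical=[p,B,D,C,E,F,f], logical=[f,p,B,D,C,E,F]
After op 7 (swap(6, 5)): offset=6, physical=[p,B,D,C,F,E,f], logical=[f,p,B,D,C,F,E]
After op 8 (swap(1, 2)): offset=6, physical=[B,p,D,C,F,E,f], logical=[f,B,p,D,C,F,E]
After op 9 (replace(5, 'b')): offset=6, physical=[B,p,D,C,b,E,f], logical=[f,B,p,D,C,b,E]

Answer: B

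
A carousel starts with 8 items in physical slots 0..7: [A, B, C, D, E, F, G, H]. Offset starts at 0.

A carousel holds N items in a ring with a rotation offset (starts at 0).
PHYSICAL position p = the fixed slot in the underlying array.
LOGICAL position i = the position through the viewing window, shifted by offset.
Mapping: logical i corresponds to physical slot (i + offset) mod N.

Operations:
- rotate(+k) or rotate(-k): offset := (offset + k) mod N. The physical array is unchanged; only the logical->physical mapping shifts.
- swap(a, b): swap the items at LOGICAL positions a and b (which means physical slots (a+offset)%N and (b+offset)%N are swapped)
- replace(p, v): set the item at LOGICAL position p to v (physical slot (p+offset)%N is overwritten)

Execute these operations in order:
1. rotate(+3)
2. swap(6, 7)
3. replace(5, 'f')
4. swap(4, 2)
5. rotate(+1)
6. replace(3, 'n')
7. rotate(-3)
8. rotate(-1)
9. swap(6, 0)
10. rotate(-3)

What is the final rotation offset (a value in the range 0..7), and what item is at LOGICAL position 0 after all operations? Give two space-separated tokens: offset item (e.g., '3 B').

Answer: 5 H

Derivation:
After op 1 (rotate(+3)): offset=3, physical=[A,B,C,D,E,F,G,H], logical=[D,E,F,G,H,A,B,C]
After op 2 (swap(6, 7)): offset=3, physical=[A,C,B,D,E,F,G,H], logical=[D,E,F,G,H,A,C,B]
After op 3 (replace(5, 'f')): offset=3, physical=[f,C,B,D,E,F,G,H], logical=[D,E,F,G,H,f,C,B]
After op 4 (swap(4, 2)): offset=3, physical=[f,C,B,D,E,H,G,F], logical=[D,E,H,G,F,f,C,B]
After op 5 (rotate(+1)): offset=4, physical=[f,C,B,D,E,H,G,F], logical=[E,H,G,F,f,C,B,D]
After op 6 (replace(3, 'n')): offset=4, physical=[f,C,B,D,E,H,G,n], logical=[E,H,G,n,f,C,B,D]
After op 7 (rotate(-3)): offset=1, physical=[f,C,B,D,E,H,G,n], logical=[C,B,D,E,H,G,n,f]
After op 8 (rotate(-1)): offset=0, physical=[f,C,B,D,E,H,G,n], logical=[f,C,B,D,E,H,G,n]
After op 9 (swap(6, 0)): offset=0, physical=[G,C,B,D,E,H,f,n], logical=[G,C,B,D,E,H,f,n]
After op 10 (rotate(-3)): offset=5, physical=[G,C,B,D,E,H,f,n], logical=[H,f,n,G,C,B,D,E]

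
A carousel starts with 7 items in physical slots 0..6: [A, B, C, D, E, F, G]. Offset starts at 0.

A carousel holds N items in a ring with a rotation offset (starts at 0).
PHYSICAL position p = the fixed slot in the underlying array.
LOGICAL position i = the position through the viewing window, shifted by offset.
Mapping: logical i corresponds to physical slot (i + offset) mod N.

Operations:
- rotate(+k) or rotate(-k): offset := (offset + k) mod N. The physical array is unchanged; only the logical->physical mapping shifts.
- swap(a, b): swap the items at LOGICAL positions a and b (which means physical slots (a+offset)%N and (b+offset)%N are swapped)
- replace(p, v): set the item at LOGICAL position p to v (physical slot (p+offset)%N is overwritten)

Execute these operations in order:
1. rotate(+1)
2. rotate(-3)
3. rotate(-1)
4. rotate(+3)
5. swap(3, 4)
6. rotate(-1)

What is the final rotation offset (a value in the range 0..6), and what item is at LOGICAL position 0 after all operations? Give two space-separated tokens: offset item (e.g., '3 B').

Answer: 6 G

Derivation:
After op 1 (rotate(+1)): offset=1, physical=[A,B,C,D,E,F,G], logical=[B,C,D,E,F,G,A]
After op 2 (rotate(-3)): offset=5, physical=[A,B,C,D,E,F,G], logical=[F,G,A,B,C,D,E]
After op 3 (rotate(-1)): offset=4, physical=[A,B,C,D,E,F,G], logical=[E,F,G,A,B,C,D]
After op 4 (rotate(+3)): offset=0, physical=[A,B,C,D,E,F,G], logical=[A,B,C,D,E,F,G]
After op 5 (swap(3, 4)): offset=0, physical=[A,B,C,E,D,F,G], logical=[A,B,C,E,D,F,G]
After op 6 (rotate(-1)): offset=6, physical=[A,B,C,E,D,F,G], logical=[G,A,B,C,E,D,F]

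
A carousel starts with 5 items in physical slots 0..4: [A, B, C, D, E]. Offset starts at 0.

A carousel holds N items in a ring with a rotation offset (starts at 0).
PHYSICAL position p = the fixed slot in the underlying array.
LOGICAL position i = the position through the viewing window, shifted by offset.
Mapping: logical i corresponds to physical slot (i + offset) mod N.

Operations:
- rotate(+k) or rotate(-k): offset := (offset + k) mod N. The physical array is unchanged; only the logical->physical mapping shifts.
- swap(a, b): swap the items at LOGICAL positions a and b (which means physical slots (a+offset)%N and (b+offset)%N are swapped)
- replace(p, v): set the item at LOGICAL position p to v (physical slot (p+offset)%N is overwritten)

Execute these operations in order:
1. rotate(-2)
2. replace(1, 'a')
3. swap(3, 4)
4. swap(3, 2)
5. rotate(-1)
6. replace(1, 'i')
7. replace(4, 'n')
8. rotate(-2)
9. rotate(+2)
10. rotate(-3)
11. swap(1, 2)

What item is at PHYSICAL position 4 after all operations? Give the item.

Answer: a

Derivation:
After op 1 (rotate(-2)): offset=3, physical=[A,B,C,D,E], logical=[D,E,A,B,C]
After op 2 (replace(1, 'a')): offset=3, physical=[A,B,C,D,a], logical=[D,a,A,B,C]
After op 3 (swap(3, 4)): offset=3, physical=[A,C,B,D,a], logical=[D,a,A,C,B]
After op 4 (swap(3, 2)): offset=3, physical=[C,A,B,D,a], logical=[D,a,C,A,B]
After op 5 (rotate(-1)): offset=2, physical=[C,A,B,D,a], logical=[B,D,a,C,A]
After op 6 (replace(1, 'i')): offset=2, physical=[C,A,B,i,a], logical=[B,i,a,C,A]
After op 7 (replace(4, 'n')): offset=2, physical=[C,n,B,i,a], logical=[B,i,a,C,n]
After op 8 (rotate(-2)): offset=0, physical=[C,n,B,i,a], logical=[C,n,B,i,a]
After op 9 (rotate(+2)): offset=2, physical=[C,n,B,i,a], logical=[B,i,a,C,n]
After op 10 (rotate(-3)): offset=4, physical=[C,n,B,i,a], logical=[a,C,n,B,i]
After op 11 (swap(1, 2)): offset=4, physical=[n,C,B,i,a], logical=[a,n,C,B,i]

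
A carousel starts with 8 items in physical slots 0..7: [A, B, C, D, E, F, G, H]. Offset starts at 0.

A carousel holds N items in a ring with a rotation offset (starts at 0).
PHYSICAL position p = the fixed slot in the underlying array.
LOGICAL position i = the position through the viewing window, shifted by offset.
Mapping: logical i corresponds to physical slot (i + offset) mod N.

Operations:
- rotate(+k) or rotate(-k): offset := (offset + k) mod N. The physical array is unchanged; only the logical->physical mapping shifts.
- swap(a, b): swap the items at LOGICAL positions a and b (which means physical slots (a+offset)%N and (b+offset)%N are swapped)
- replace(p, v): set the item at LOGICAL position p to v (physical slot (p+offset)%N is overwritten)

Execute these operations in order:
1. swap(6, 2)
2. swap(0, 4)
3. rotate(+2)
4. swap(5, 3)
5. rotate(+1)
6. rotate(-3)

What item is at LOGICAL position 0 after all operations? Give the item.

Answer: E

Derivation:
After op 1 (swap(6, 2)): offset=0, physical=[A,B,G,D,E,F,C,H], logical=[A,B,G,D,E,F,C,H]
After op 2 (swap(0, 4)): offset=0, physical=[E,B,G,D,A,F,C,H], logical=[E,B,G,D,A,F,C,H]
After op 3 (rotate(+2)): offset=2, physical=[E,B,G,D,A,F,C,H], logical=[G,D,A,F,C,H,E,B]
After op 4 (swap(5, 3)): offset=2, physical=[E,B,G,D,A,H,C,F], logical=[G,D,A,H,C,F,E,B]
After op 5 (rotate(+1)): offset=3, physical=[E,B,G,D,A,H,C,F], logical=[D,A,H,C,F,E,B,G]
After op 6 (rotate(-3)): offset=0, physical=[E,B,G,D,A,H,C,F], logical=[E,B,G,D,A,H,C,F]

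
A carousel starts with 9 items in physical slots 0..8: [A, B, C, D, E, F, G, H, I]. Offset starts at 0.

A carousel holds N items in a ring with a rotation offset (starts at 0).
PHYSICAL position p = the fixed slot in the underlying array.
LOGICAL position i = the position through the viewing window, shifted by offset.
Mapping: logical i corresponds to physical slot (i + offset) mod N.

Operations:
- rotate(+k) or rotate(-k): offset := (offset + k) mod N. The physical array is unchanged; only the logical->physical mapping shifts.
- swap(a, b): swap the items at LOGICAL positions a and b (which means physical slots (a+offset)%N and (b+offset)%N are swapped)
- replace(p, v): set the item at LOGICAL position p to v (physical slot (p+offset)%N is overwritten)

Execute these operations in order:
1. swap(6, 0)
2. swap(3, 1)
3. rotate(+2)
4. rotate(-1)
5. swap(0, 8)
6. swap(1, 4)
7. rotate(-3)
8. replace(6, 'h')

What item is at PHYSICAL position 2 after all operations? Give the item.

After op 1 (swap(6, 0)): offset=0, physical=[G,B,C,D,E,F,A,H,I], logical=[G,B,C,D,E,F,A,H,I]
After op 2 (swap(3, 1)): offset=0, physical=[G,D,C,B,E,F,A,H,I], logical=[G,D,C,B,E,F,A,H,I]
After op 3 (rotate(+2)): offset=2, physical=[G,D,C,B,E,F,A,H,I], logical=[C,B,E,F,A,H,I,G,D]
After op 4 (rotate(-1)): offset=1, physical=[G,D,C,B,E,F,A,H,I], logical=[D,C,B,E,F,A,H,I,G]
After op 5 (swap(0, 8)): offset=1, physical=[D,G,C,B,E,F,A,H,I], logical=[G,C,B,E,F,A,H,I,D]
After op 6 (swap(1, 4)): offset=1, physical=[D,G,F,B,E,C,A,H,I], logical=[G,F,B,E,C,A,H,I,D]
After op 7 (rotate(-3)): offset=7, physical=[D,G,F,B,E,C,A,H,I], logical=[H,I,D,G,F,B,E,C,A]
After op 8 (replace(6, 'h')): offset=7, physical=[D,G,F,B,h,C,A,H,I], logical=[H,I,D,G,F,B,h,C,A]

Answer: F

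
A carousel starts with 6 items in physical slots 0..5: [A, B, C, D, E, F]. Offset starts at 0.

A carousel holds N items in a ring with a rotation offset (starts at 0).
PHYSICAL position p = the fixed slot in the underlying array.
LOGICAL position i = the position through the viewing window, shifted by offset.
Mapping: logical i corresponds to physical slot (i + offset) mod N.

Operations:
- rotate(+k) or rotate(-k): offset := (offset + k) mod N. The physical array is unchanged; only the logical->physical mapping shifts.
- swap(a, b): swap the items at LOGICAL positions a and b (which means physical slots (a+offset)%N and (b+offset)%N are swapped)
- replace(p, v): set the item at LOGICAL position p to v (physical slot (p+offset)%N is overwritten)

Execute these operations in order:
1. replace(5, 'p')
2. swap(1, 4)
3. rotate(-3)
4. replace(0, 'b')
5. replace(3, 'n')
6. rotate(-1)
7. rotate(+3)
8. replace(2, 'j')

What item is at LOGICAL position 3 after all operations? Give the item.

Answer: C

Derivation:
After op 1 (replace(5, 'p')): offset=0, physical=[A,B,C,D,E,p], logical=[A,B,C,D,E,p]
After op 2 (swap(1, 4)): offset=0, physical=[A,E,C,D,B,p], logical=[A,E,C,D,B,p]
After op 3 (rotate(-3)): offset=3, physical=[A,E,C,D,B,p], logical=[D,B,p,A,E,C]
After op 4 (replace(0, 'b')): offset=3, physical=[A,E,C,b,B,p], logical=[b,B,p,A,E,C]
After op 5 (replace(3, 'n')): offset=3, physical=[n,E,C,b,B,p], logical=[b,B,p,n,E,C]
After op 6 (rotate(-1)): offset=2, physical=[n,E,C,b,B,p], logical=[C,b,B,p,n,E]
After op 7 (rotate(+3)): offset=5, physical=[n,E,C,b,B,p], logical=[p,n,E,C,b,B]
After op 8 (replace(2, 'j')): offset=5, physical=[n,j,C,b,B,p], logical=[p,n,j,C,b,B]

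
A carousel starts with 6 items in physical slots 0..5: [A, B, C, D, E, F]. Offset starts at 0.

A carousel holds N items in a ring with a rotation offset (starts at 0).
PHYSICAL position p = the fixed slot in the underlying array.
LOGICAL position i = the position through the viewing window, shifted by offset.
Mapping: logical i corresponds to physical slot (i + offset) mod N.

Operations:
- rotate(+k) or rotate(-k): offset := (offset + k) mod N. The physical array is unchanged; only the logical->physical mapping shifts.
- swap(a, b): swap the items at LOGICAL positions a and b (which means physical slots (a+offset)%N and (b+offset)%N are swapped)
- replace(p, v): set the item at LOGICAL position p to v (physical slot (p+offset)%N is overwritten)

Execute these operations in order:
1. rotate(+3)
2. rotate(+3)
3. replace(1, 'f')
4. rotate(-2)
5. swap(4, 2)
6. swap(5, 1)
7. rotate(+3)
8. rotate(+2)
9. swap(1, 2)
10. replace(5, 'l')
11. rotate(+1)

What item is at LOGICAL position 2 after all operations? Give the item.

Answer: C

Derivation:
After op 1 (rotate(+3)): offset=3, physical=[A,B,C,D,E,F], logical=[D,E,F,A,B,C]
After op 2 (rotate(+3)): offset=0, physical=[A,B,C,D,E,F], logical=[A,B,C,D,E,F]
After op 3 (replace(1, 'f')): offset=0, physical=[A,f,C,D,E,F], logical=[A,f,C,D,E,F]
After op 4 (rotate(-2)): offset=4, physical=[A,f,C,D,E,F], logical=[E,F,A,f,C,D]
After op 5 (swap(4, 2)): offset=4, physical=[C,f,A,D,E,F], logical=[E,F,C,f,A,D]
After op 6 (swap(5, 1)): offset=4, physical=[C,f,A,F,E,D], logical=[E,D,C,f,A,F]
After op 7 (rotate(+3)): offset=1, physical=[C,f,A,F,E,D], logical=[f,A,F,E,D,C]
After op 8 (rotate(+2)): offset=3, physical=[C,f,A,F,E,D], logical=[F,E,D,C,f,A]
After op 9 (swap(1, 2)): offset=3, physical=[C,f,A,F,D,E], logical=[F,D,E,C,f,A]
After op 10 (replace(5, 'l')): offset=3, physical=[C,f,l,F,D,E], logical=[F,D,E,C,f,l]
After op 11 (rotate(+1)): offset=4, physical=[C,f,l,F,D,E], logical=[D,E,C,f,l,F]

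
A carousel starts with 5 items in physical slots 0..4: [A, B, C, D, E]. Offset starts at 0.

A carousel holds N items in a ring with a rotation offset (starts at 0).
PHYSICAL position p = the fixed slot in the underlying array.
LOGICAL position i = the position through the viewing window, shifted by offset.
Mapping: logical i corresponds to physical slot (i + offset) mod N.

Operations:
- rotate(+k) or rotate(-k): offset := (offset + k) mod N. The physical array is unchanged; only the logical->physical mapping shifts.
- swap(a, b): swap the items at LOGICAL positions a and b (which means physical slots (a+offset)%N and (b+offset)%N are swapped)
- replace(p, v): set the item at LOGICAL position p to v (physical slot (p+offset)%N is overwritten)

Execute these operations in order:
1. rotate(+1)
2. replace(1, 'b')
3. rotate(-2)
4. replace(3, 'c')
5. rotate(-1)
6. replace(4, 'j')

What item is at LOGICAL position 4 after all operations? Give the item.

Answer: j

Derivation:
After op 1 (rotate(+1)): offset=1, physical=[A,B,C,D,E], logical=[B,C,D,E,A]
After op 2 (replace(1, 'b')): offset=1, physical=[A,B,b,D,E], logical=[B,b,D,E,A]
After op 3 (rotate(-2)): offset=4, physical=[A,B,b,D,E], logical=[E,A,B,b,D]
After op 4 (replace(3, 'c')): offset=4, physical=[A,B,c,D,E], logical=[E,A,B,c,D]
After op 5 (rotate(-1)): offset=3, physical=[A,B,c,D,E], logical=[D,E,A,B,c]
After op 6 (replace(4, 'j')): offset=3, physical=[A,B,j,D,E], logical=[D,E,A,B,j]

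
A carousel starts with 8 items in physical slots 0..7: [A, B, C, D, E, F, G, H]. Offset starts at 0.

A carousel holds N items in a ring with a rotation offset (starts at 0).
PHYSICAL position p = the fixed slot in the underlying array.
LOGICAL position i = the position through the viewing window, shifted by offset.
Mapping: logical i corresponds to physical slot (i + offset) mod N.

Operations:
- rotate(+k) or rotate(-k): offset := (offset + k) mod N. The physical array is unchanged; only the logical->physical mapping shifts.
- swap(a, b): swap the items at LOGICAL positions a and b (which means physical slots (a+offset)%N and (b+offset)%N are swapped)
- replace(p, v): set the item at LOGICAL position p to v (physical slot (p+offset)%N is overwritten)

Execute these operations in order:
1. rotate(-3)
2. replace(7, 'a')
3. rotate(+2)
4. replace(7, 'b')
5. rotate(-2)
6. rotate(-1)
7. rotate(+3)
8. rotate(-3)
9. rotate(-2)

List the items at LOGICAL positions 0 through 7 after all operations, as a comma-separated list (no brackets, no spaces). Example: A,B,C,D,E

After op 1 (rotate(-3)): offset=5, physical=[A,B,C,D,E,F,G,H], logical=[F,G,H,A,B,C,D,E]
After op 2 (replace(7, 'a')): offset=5, physical=[A,B,C,D,a,F,G,H], logical=[F,G,H,A,B,C,D,a]
After op 3 (rotate(+2)): offset=7, physical=[A,B,C,D,a,F,G,H], logical=[H,A,B,C,D,a,F,G]
After op 4 (replace(7, 'b')): offset=7, physical=[A,B,C,D,a,F,b,H], logical=[H,A,B,C,D,a,F,b]
After op 5 (rotate(-2)): offset=5, physical=[A,B,C,D,a,F,b,H], logical=[F,b,H,A,B,C,D,a]
After op 6 (rotate(-1)): offset=4, physical=[A,B,C,D,a,F,b,H], logical=[a,F,b,H,A,B,C,D]
After op 7 (rotate(+3)): offset=7, physical=[A,B,C,D,a,F,b,H], logical=[H,A,B,C,D,a,F,b]
After op 8 (rotate(-3)): offset=4, physical=[A,B,C,D,a,F,b,H], logical=[a,F,b,H,A,B,C,D]
After op 9 (rotate(-2)): offset=2, physical=[A,B,C,D,a,F,b,H], logical=[C,D,a,F,b,H,A,B]

Answer: C,D,a,F,b,H,A,B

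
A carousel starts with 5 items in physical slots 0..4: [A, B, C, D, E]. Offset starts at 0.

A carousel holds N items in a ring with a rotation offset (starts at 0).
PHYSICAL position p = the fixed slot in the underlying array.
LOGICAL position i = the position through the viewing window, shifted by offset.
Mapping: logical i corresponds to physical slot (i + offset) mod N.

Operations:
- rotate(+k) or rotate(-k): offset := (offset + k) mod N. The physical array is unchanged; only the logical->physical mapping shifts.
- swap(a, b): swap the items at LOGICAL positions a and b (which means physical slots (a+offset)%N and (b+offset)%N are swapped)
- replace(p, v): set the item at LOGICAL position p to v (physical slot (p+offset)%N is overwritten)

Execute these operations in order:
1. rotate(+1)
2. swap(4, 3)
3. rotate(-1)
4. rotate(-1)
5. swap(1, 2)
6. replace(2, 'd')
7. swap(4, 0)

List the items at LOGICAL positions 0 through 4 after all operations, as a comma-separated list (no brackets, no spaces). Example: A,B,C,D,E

Answer: D,B,d,C,A

Derivation:
After op 1 (rotate(+1)): offset=1, physical=[A,B,C,D,E], logical=[B,C,D,E,A]
After op 2 (swap(4, 3)): offset=1, physical=[E,B,C,D,A], logical=[B,C,D,A,E]
After op 3 (rotate(-1)): offset=0, physical=[E,B,C,D,A], logical=[E,B,C,D,A]
After op 4 (rotate(-1)): offset=4, physical=[E,B,C,D,A], logical=[A,E,B,C,D]
After op 5 (swap(1, 2)): offset=4, physical=[B,E,C,D,A], logical=[A,B,E,C,D]
After op 6 (replace(2, 'd')): offset=4, physical=[B,d,C,D,A], logical=[A,B,d,C,D]
After op 7 (swap(4, 0)): offset=4, physical=[B,d,C,A,D], logical=[D,B,d,C,A]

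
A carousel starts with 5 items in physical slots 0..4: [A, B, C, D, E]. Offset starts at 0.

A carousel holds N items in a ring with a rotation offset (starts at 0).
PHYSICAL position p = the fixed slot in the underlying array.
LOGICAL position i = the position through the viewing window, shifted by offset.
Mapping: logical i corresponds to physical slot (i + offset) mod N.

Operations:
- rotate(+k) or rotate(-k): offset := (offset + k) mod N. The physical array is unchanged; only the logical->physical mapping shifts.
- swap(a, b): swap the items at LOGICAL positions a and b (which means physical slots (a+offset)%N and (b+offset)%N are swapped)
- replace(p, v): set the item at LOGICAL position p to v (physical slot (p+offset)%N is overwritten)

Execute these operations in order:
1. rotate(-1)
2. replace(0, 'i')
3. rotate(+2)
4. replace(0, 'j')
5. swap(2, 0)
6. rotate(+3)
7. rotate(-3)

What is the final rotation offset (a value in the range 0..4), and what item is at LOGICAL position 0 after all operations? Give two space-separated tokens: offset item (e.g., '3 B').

After op 1 (rotate(-1)): offset=4, physical=[A,B,C,D,E], logical=[E,A,B,C,D]
After op 2 (replace(0, 'i')): offset=4, physical=[A,B,C,D,i], logical=[i,A,B,C,D]
After op 3 (rotate(+2)): offset=1, physical=[A,B,C,D,i], logical=[B,C,D,i,A]
After op 4 (replace(0, 'j')): offset=1, physical=[A,j,C,D,i], logical=[j,C,D,i,A]
After op 5 (swap(2, 0)): offset=1, physical=[A,D,C,j,i], logical=[D,C,j,i,A]
After op 6 (rotate(+3)): offset=4, physical=[A,D,C,j,i], logical=[i,A,D,C,j]
After op 7 (rotate(-3)): offset=1, physical=[A,D,C,j,i], logical=[D,C,j,i,A]

Answer: 1 D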